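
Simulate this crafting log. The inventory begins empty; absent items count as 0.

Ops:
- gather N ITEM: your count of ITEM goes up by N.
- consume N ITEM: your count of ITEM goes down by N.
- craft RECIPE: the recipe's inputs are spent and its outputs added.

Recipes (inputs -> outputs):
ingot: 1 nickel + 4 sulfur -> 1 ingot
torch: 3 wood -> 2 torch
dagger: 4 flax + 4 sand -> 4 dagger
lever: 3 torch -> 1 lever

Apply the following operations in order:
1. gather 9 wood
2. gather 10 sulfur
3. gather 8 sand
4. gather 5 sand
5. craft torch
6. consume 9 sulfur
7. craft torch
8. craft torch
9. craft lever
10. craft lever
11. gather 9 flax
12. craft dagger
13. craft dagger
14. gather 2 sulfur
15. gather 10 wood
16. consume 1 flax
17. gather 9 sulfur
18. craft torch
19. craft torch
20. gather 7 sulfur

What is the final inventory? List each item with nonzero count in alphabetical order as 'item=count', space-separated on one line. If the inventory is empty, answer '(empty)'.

After 1 (gather 9 wood): wood=9
After 2 (gather 10 sulfur): sulfur=10 wood=9
After 3 (gather 8 sand): sand=8 sulfur=10 wood=9
After 4 (gather 5 sand): sand=13 sulfur=10 wood=9
After 5 (craft torch): sand=13 sulfur=10 torch=2 wood=6
After 6 (consume 9 sulfur): sand=13 sulfur=1 torch=2 wood=6
After 7 (craft torch): sand=13 sulfur=1 torch=4 wood=3
After 8 (craft torch): sand=13 sulfur=1 torch=6
After 9 (craft lever): lever=1 sand=13 sulfur=1 torch=3
After 10 (craft lever): lever=2 sand=13 sulfur=1
After 11 (gather 9 flax): flax=9 lever=2 sand=13 sulfur=1
After 12 (craft dagger): dagger=4 flax=5 lever=2 sand=9 sulfur=1
After 13 (craft dagger): dagger=8 flax=1 lever=2 sand=5 sulfur=1
After 14 (gather 2 sulfur): dagger=8 flax=1 lever=2 sand=5 sulfur=3
After 15 (gather 10 wood): dagger=8 flax=1 lever=2 sand=5 sulfur=3 wood=10
After 16 (consume 1 flax): dagger=8 lever=2 sand=5 sulfur=3 wood=10
After 17 (gather 9 sulfur): dagger=8 lever=2 sand=5 sulfur=12 wood=10
After 18 (craft torch): dagger=8 lever=2 sand=5 sulfur=12 torch=2 wood=7
After 19 (craft torch): dagger=8 lever=2 sand=5 sulfur=12 torch=4 wood=4
After 20 (gather 7 sulfur): dagger=8 lever=2 sand=5 sulfur=19 torch=4 wood=4

Answer: dagger=8 lever=2 sand=5 sulfur=19 torch=4 wood=4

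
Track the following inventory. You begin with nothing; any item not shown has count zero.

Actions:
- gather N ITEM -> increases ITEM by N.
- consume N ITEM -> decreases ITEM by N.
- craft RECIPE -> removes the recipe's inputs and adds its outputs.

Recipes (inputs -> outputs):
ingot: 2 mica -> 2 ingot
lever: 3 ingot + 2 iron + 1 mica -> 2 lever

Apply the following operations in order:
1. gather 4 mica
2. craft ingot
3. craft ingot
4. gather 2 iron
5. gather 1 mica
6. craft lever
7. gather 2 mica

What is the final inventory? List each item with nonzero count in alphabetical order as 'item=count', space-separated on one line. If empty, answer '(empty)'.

Answer: ingot=1 lever=2 mica=2

Derivation:
After 1 (gather 4 mica): mica=4
After 2 (craft ingot): ingot=2 mica=2
After 3 (craft ingot): ingot=4
After 4 (gather 2 iron): ingot=4 iron=2
After 5 (gather 1 mica): ingot=4 iron=2 mica=1
After 6 (craft lever): ingot=1 lever=2
After 7 (gather 2 mica): ingot=1 lever=2 mica=2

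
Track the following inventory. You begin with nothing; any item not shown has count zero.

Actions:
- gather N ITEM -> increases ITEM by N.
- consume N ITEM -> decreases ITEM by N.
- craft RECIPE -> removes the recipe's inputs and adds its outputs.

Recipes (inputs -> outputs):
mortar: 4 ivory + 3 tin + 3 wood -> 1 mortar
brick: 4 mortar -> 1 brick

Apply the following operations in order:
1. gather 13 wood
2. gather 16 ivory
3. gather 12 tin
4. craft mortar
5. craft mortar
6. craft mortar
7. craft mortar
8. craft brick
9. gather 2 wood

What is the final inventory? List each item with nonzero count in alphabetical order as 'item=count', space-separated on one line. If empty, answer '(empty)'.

After 1 (gather 13 wood): wood=13
After 2 (gather 16 ivory): ivory=16 wood=13
After 3 (gather 12 tin): ivory=16 tin=12 wood=13
After 4 (craft mortar): ivory=12 mortar=1 tin=9 wood=10
After 5 (craft mortar): ivory=8 mortar=2 tin=6 wood=7
After 6 (craft mortar): ivory=4 mortar=3 tin=3 wood=4
After 7 (craft mortar): mortar=4 wood=1
After 8 (craft brick): brick=1 wood=1
After 9 (gather 2 wood): brick=1 wood=3

Answer: brick=1 wood=3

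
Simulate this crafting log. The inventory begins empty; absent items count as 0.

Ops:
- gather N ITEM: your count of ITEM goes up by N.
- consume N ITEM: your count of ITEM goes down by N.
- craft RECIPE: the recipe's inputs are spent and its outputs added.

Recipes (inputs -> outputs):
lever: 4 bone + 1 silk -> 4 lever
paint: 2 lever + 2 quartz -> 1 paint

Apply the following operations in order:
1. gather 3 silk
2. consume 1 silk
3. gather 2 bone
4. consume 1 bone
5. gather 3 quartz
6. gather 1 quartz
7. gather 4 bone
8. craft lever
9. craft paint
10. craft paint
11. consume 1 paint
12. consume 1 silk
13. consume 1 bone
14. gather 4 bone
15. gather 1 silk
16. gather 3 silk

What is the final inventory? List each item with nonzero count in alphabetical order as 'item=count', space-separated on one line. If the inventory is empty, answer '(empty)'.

After 1 (gather 3 silk): silk=3
After 2 (consume 1 silk): silk=2
After 3 (gather 2 bone): bone=2 silk=2
After 4 (consume 1 bone): bone=1 silk=2
After 5 (gather 3 quartz): bone=1 quartz=3 silk=2
After 6 (gather 1 quartz): bone=1 quartz=4 silk=2
After 7 (gather 4 bone): bone=5 quartz=4 silk=2
After 8 (craft lever): bone=1 lever=4 quartz=4 silk=1
After 9 (craft paint): bone=1 lever=2 paint=1 quartz=2 silk=1
After 10 (craft paint): bone=1 paint=2 silk=1
After 11 (consume 1 paint): bone=1 paint=1 silk=1
After 12 (consume 1 silk): bone=1 paint=1
After 13 (consume 1 bone): paint=1
After 14 (gather 4 bone): bone=4 paint=1
After 15 (gather 1 silk): bone=4 paint=1 silk=1
After 16 (gather 3 silk): bone=4 paint=1 silk=4

Answer: bone=4 paint=1 silk=4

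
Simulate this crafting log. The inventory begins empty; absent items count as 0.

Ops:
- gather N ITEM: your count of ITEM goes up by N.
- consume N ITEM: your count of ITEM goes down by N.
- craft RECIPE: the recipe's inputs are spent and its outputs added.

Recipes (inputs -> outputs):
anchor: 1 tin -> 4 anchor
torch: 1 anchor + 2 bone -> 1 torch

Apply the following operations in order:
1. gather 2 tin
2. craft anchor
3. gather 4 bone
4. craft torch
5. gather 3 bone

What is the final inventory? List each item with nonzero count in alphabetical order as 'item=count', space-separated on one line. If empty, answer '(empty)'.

Answer: anchor=3 bone=5 tin=1 torch=1

Derivation:
After 1 (gather 2 tin): tin=2
After 2 (craft anchor): anchor=4 tin=1
After 3 (gather 4 bone): anchor=4 bone=4 tin=1
After 4 (craft torch): anchor=3 bone=2 tin=1 torch=1
After 5 (gather 3 bone): anchor=3 bone=5 tin=1 torch=1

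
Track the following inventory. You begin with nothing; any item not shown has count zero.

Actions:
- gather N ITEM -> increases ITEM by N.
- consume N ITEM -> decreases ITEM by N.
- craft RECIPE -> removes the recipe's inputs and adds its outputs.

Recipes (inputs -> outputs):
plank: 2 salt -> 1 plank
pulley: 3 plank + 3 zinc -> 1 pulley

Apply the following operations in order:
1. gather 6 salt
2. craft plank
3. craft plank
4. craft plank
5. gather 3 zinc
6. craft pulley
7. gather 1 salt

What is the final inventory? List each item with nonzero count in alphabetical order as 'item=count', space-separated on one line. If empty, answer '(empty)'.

Answer: pulley=1 salt=1

Derivation:
After 1 (gather 6 salt): salt=6
After 2 (craft plank): plank=1 salt=4
After 3 (craft plank): plank=2 salt=2
After 4 (craft plank): plank=3
After 5 (gather 3 zinc): plank=3 zinc=3
After 6 (craft pulley): pulley=1
After 7 (gather 1 salt): pulley=1 salt=1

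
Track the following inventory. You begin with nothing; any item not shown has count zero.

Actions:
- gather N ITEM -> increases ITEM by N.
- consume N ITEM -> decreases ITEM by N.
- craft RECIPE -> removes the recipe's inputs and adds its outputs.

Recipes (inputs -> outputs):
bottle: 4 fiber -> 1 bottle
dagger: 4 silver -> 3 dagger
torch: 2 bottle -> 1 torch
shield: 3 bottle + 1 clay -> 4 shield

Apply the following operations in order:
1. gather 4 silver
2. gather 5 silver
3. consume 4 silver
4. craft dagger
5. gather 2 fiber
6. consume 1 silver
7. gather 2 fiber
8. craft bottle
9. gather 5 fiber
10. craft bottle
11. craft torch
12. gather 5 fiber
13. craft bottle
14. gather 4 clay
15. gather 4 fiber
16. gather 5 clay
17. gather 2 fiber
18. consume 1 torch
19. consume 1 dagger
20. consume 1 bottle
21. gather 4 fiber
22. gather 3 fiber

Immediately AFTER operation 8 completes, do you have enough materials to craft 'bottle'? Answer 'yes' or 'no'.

After 1 (gather 4 silver): silver=4
After 2 (gather 5 silver): silver=9
After 3 (consume 4 silver): silver=5
After 4 (craft dagger): dagger=3 silver=1
After 5 (gather 2 fiber): dagger=3 fiber=2 silver=1
After 6 (consume 1 silver): dagger=3 fiber=2
After 7 (gather 2 fiber): dagger=3 fiber=4
After 8 (craft bottle): bottle=1 dagger=3

Answer: no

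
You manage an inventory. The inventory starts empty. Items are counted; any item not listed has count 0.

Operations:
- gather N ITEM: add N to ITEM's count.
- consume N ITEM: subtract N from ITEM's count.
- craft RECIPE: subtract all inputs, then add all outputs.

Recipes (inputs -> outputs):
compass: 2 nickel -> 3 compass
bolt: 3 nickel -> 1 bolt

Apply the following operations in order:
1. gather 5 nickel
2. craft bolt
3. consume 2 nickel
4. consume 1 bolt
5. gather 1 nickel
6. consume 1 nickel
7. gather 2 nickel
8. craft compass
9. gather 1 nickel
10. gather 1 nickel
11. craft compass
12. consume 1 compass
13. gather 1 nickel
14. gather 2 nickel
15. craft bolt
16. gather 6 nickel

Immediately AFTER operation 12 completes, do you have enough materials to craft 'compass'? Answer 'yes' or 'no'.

Answer: no

Derivation:
After 1 (gather 5 nickel): nickel=5
After 2 (craft bolt): bolt=1 nickel=2
After 3 (consume 2 nickel): bolt=1
After 4 (consume 1 bolt): (empty)
After 5 (gather 1 nickel): nickel=1
After 6 (consume 1 nickel): (empty)
After 7 (gather 2 nickel): nickel=2
After 8 (craft compass): compass=3
After 9 (gather 1 nickel): compass=3 nickel=1
After 10 (gather 1 nickel): compass=3 nickel=2
After 11 (craft compass): compass=6
After 12 (consume 1 compass): compass=5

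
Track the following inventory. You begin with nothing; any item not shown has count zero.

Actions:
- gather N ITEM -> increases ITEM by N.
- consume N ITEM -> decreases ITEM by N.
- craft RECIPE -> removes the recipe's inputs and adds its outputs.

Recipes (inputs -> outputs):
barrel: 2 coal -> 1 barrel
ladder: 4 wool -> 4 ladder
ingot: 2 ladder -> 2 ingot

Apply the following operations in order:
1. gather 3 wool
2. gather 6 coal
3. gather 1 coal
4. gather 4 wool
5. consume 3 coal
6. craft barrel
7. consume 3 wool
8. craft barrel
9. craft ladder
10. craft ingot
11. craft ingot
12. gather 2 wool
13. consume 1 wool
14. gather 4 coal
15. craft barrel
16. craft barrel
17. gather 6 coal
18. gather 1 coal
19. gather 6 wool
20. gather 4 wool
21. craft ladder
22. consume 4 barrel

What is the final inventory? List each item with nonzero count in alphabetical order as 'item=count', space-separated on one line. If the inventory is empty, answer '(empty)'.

After 1 (gather 3 wool): wool=3
After 2 (gather 6 coal): coal=6 wool=3
After 3 (gather 1 coal): coal=7 wool=3
After 4 (gather 4 wool): coal=7 wool=7
After 5 (consume 3 coal): coal=4 wool=7
After 6 (craft barrel): barrel=1 coal=2 wool=7
After 7 (consume 3 wool): barrel=1 coal=2 wool=4
After 8 (craft barrel): barrel=2 wool=4
After 9 (craft ladder): barrel=2 ladder=4
After 10 (craft ingot): barrel=2 ingot=2 ladder=2
After 11 (craft ingot): barrel=2 ingot=4
After 12 (gather 2 wool): barrel=2 ingot=4 wool=2
After 13 (consume 1 wool): barrel=2 ingot=4 wool=1
After 14 (gather 4 coal): barrel=2 coal=4 ingot=4 wool=1
After 15 (craft barrel): barrel=3 coal=2 ingot=4 wool=1
After 16 (craft barrel): barrel=4 ingot=4 wool=1
After 17 (gather 6 coal): barrel=4 coal=6 ingot=4 wool=1
After 18 (gather 1 coal): barrel=4 coal=7 ingot=4 wool=1
After 19 (gather 6 wool): barrel=4 coal=7 ingot=4 wool=7
After 20 (gather 4 wool): barrel=4 coal=7 ingot=4 wool=11
After 21 (craft ladder): barrel=4 coal=7 ingot=4 ladder=4 wool=7
After 22 (consume 4 barrel): coal=7 ingot=4 ladder=4 wool=7

Answer: coal=7 ingot=4 ladder=4 wool=7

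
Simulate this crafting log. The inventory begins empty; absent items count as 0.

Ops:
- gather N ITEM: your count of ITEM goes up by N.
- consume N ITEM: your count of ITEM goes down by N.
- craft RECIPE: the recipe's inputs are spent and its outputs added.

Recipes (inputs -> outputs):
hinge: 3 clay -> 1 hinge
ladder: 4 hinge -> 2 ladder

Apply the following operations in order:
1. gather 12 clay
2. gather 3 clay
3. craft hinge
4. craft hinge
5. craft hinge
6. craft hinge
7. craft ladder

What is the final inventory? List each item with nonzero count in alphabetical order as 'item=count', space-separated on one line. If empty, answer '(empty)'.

Answer: clay=3 ladder=2

Derivation:
After 1 (gather 12 clay): clay=12
After 2 (gather 3 clay): clay=15
After 3 (craft hinge): clay=12 hinge=1
After 4 (craft hinge): clay=9 hinge=2
After 5 (craft hinge): clay=6 hinge=3
After 6 (craft hinge): clay=3 hinge=4
After 7 (craft ladder): clay=3 ladder=2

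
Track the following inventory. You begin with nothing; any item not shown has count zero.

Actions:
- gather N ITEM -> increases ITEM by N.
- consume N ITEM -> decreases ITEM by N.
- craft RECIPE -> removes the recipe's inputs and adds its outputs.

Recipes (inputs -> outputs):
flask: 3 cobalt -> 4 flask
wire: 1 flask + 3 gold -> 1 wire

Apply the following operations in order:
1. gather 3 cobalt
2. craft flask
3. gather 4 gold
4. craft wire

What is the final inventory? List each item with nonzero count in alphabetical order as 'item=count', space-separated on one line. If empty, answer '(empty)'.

Answer: flask=3 gold=1 wire=1

Derivation:
After 1 (gather 3 cobalt): cobalt=3
After 2 (craft flask): flask=4
After 3 (gather 4 gold): flask=4 gold=4
After 4 (craft wire): flask=3 gold=1 wire=1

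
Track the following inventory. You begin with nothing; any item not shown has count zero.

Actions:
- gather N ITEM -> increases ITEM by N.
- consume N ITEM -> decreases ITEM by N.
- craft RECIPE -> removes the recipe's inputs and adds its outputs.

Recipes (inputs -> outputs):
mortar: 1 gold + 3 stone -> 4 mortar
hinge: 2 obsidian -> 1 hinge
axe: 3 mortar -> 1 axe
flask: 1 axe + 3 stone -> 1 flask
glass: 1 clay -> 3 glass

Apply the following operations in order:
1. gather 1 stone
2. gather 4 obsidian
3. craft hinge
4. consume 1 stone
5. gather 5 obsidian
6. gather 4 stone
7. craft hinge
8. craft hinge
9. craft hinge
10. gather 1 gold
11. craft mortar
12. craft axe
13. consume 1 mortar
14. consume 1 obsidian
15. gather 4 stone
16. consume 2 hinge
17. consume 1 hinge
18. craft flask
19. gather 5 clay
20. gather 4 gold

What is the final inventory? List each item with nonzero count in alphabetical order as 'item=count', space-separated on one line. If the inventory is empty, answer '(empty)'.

After 1 (gather 1 stone): stone=1
After 2 (gather 4 obsidian): obsidian=4 stone=1
After 3 (craft hinge): hinge=1 obsidian=2 stone=1
After 4 (consume 1 stone): hinge=1 obsidian=2
After 5 (gather 5 obsidian): hinge=1 obsidian=7
After 6 (gather 4 stone): hinge=1 obsidian=7 stone=4
After 7 (craft hinge): hinge=2 obsidian=5 stone=4
After 8 (craft hinge): hinge=3 obsidian=3 stone=4
After 9 (craft hinge): hinge=4 obsidian=1 stone=4
After 10 (gather 1 gold): gold=1 hinge=4 obsidian=1 stone=4
After 11 (craft mortar): hinge=4 mortar=4 obsidian=1 stone=1
After 12 (craft axe): axe=1 hinge=4 mortar=1 obsidian=1 stone=1
After 13 (consume 1 mortar): axe=1 hinge=4 obsidian=1 stone=1
After 14 (consume 1 obsidian): axe=1 hinge=4 stone=1
After 15 (gather 4 stone): axe=1 hinge=4 stone=5
After 16 (consume 2 hinge): axe=1 hinge=2 stone=5
After 17 (consume 1 hinge): axe=1 hinge=1 stone=5
After 18 (craft flask): flask=1 hinge=1 stone=2
After 19 (gather 5 clay): clay=5 flask=1 hinge=1 stone=2
After 20 (gather 4 gold): clay=5 flask=1 gold=4 hinge=1 stone=2

Answer: clay=5 flask=1 gold=4 hinge=1 stone=2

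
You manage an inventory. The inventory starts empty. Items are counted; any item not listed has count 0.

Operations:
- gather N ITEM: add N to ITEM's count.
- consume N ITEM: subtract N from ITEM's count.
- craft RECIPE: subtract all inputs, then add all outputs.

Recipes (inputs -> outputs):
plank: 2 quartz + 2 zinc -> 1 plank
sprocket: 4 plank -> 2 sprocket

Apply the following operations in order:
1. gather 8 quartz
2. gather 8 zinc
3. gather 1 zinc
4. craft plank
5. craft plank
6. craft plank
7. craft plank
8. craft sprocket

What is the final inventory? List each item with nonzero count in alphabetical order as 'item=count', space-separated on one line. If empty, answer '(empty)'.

After 1 (gather 8 quartz): quartz=8
After 2 (gather 8 zinc): quartz=8 zinc=8
After 3 (gather 1 zinc): quartz=8 zinc=9
After 4 (craft plank): plank=1 quartz=6 zinc=7
After 5 (craft plank): plank=2 quartz=4 zinc=5
After 6 (craft plank): plank=3 quartz=2 zinc=3
After 7 (craft plank): plank=4 zinc=1
After 8 (craft sprocket): sprocket=2 zinc=1

Answer: sprocket=2 zinc=1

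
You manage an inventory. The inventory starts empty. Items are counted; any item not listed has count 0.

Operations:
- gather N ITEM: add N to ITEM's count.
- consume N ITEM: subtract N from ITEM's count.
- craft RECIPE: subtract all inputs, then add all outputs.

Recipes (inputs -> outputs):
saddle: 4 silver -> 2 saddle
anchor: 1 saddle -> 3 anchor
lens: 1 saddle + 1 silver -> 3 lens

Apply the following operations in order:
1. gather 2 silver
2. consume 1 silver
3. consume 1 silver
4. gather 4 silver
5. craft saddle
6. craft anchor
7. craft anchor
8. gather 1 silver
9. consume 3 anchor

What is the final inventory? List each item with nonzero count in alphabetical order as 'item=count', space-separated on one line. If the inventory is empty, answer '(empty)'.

Answer: anchor=3 silver=1

Derivation:
After 1 (gather 2 silver): silver=2
After 2 (consume 1 silver): silver=1
After 3 (consume 1 silver): (empty)
After 4 (gather 4 silver): silver=4
After 5 (craft saddle): saddle=2
After 6 (craft anchor): anchor=3 saddle=1
After 7 (craft anchor): anchor=6
After 8 (gather 1 silver): anchor=6 silver=1
After 9 (consume 3 anchor): anchor=3 silver=1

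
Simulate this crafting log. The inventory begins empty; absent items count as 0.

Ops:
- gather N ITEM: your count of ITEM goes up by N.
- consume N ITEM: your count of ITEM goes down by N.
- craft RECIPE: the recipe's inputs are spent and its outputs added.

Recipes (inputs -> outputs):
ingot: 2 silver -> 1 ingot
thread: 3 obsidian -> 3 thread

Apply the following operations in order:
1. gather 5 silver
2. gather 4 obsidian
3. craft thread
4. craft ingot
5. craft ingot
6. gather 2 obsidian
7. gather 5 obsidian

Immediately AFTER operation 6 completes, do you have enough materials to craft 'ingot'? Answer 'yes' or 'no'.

After 1 (gather 5 silver): silver=5
After 2 (gather 4 obsidian): obsidian=4 silver=5
After 3 (craft thread): obsidian=1 silver=5 thread=3
After 4 (craft ingot): ingot=1 obsidian=1 silver=3 thread=3
After 5 (craft ingot): ingot=2 obsidian=1 silver=1 thread=3
After 6 (gather 2 obsidian): ingot=2 obsidian=3 silver=1 thread=3

Answer: no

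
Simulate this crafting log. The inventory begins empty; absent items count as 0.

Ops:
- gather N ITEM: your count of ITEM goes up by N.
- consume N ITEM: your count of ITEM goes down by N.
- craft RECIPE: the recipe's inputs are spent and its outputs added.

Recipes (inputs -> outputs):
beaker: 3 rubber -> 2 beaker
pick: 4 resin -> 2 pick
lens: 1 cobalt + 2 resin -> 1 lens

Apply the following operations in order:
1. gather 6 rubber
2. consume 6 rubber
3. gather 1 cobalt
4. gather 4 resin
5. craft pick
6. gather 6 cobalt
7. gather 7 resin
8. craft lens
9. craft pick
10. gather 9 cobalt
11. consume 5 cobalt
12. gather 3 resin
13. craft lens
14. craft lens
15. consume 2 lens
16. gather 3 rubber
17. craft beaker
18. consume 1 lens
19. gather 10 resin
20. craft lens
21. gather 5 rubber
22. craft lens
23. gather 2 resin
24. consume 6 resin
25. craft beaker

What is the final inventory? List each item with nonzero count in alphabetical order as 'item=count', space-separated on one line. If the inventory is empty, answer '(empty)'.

Answer: beaker=4 cobalt=6 lens=2 pick=4 resin=2 rubber=2

Derivation:
After 1 (gather 6 rubber): rubber=6
After 2 (consume 6 rubber): (empty)
After 3 (gather 1 cobalt): cobalt=1
After 4 (gather 4 resin): cobalt=1 resin=4
After 5 (craft pick): cobalt=1 pick=2
After 6 (gather 6 cobalt): cobalt=7 pick=2
After 7 (gather 7 resin): cobalt=7 pick=2 resin=7
After 8 (craft lens): cobalt=6 lens=1 pick=2 resin=5
After 9 (craft pick): cobalt=6 lens=1 pick=4 resin=1
After 10 (gather 9 cobalt): cobalt=15 lens=1 pick=4 resin=1
After 11 (consume 5 cobalt): cobalt=10 lens=1 pick=4 resin=1
After 12 (gather 3 resin): cobalt=10 lens=1 pick=4 resin=4
After 13 (craft lens): cobalt=9 lens=2 pick=4 resin=2
After 14 (craft lens): cobalt=8 lens=3 pick=4
After 15 (consume 2 lens): cobalt=8 lens=1 pick=4
After 16 (gather 3 rubber): cobalt=8 lens=1 pick=4 rubber=3
After 17 (craft beaker): beaker=2 cobalt=8 lens=1 pick=4
After 18 (consume 1 lens): beaker=2 cobalt=8 pick=4
After 19 (gather 10 resin): beaker=2 cobalt=8 pick=4 resin=10
After 20 (craft lens): beaker=2 cobalt=7 lens=1 pick=4 resin=8
After 21 (gather 5 rubber): beaker=2 cobalt=7 lens=1 pick=4 resin=8 rubber=5
After 22 (craft lens): beaker=2 cobalt=6 lens=2 pick=4 resin=6 rubber=5
After 23 (gather 2 resin): beaker=2 cobalt=6 lens=2 pick=4 resin=8 rubber=5
After 24 (consume 6 resin): beaker=2 cobalt=6 lens=2 pick=4 resin=2 rubber=5
After 25 (craft beaker): beaker=4 cobalt=6 lens=2 pick=4 resin=2 rubber=2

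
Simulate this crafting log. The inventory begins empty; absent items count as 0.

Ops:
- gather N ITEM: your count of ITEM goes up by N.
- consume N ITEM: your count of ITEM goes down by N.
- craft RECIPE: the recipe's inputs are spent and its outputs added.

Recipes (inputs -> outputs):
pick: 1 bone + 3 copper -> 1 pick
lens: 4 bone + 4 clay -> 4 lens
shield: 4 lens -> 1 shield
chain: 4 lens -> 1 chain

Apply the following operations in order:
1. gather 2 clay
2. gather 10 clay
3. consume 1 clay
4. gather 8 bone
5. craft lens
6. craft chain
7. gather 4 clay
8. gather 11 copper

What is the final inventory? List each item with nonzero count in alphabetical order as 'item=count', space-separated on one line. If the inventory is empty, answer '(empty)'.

After 1 (gather 2 clay): clay=2
After 2 (gather 10 clay): clay=12
After 3 (consume 1 clay): clay=11
After 4 (gather 8 bone): bone=8 clay=11
After 5 (craft lens): bone=4 clay=7 lens=4
After 6 (craft chain): bone=4 chain=1 clay=7
After 7 (gather 4 clay): bone=4 chain=1 clay=11
After 8 (gather 11 copper): bone=4 chain=1 clay=11 copper=11

Answer: bone=4 chain=1 clay=11 copper=11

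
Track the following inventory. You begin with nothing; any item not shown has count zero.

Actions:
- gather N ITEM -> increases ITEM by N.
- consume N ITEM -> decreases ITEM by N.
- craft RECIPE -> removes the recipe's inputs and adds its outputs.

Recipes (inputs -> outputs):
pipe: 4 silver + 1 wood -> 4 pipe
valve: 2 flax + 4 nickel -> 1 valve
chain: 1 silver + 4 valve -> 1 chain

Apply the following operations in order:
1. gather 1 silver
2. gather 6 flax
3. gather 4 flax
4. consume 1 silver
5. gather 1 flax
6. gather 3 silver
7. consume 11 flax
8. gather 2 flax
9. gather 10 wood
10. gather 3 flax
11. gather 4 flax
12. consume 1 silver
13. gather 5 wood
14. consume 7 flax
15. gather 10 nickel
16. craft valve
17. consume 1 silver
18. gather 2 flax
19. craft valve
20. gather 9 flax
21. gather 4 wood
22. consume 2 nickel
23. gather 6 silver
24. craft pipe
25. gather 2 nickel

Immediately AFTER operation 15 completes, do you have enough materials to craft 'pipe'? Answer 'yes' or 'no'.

Answer: no

Derivation:
After 1 (gather 1 silver): silver=1
After 2 (gather 6 flax): flax=6 silver=1
After 3 (gather 4 flax): flax=10 silver=1
After 4 (consume 1 silver): flax=10
After 5 (gather 1 flax): flax=11
After 6 (gather 3 silver): flax=11 silver=3
After 7 (consume 11 flax): silver=3
After 8 (gather 2 flax): flax=2 silver=3
After 9 (gather 10 wood): flax=2 silver=3 wood=10
After 10 (gather 3 flax): flax=5 silver=3 wood=10
After 11 (gather 4 flax): flax=9 silver=3 wood=10
After 12 (consume 1 silver): flax=9 silver=2 wood=10
After 13 (gather 5 wood): flax=9 silver=2 wood=15
After 14 (consume 7 flax): flax=2 silver=2 wood=15
After 15 (gather 10 nickel): flax=2 nickel=10 silver=2 wood=15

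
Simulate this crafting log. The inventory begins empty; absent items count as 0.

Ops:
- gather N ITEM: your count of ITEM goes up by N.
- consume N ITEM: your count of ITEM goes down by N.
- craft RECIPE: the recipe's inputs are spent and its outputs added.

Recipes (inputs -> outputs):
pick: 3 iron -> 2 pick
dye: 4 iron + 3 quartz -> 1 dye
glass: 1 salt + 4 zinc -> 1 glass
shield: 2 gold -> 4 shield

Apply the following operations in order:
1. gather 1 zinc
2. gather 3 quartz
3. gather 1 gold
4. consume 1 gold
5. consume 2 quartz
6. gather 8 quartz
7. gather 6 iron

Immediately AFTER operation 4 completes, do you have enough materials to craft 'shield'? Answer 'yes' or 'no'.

Answer: no

Derivation:
After 1 (gather 1 zinc): zinc=1
After 2 (gather 3 quartz): quartz=3 zinc=1
After 3 (gather 1 gold): gold=1 quartz=3 zinc=1
After 4 (consume 1 gold): quartz=3 zinc=1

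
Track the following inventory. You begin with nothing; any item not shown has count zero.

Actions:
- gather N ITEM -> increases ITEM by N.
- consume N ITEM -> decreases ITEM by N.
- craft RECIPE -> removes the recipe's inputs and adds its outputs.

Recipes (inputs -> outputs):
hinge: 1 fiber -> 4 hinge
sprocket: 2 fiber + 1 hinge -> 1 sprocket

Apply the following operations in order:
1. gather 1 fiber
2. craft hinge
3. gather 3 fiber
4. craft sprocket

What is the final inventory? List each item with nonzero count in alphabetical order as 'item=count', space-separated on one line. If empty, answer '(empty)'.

After 1 (gather 1 fiber): fiber=1
After 2 (craft hinge): hinge=4
After 3 (gather 3 fiber): fiber=3 hinge=4
After 4 (craft sprocket): fiber=1 hinge=3 sprocket=1

Answer: fiber=1 hinge=3 sprocket=1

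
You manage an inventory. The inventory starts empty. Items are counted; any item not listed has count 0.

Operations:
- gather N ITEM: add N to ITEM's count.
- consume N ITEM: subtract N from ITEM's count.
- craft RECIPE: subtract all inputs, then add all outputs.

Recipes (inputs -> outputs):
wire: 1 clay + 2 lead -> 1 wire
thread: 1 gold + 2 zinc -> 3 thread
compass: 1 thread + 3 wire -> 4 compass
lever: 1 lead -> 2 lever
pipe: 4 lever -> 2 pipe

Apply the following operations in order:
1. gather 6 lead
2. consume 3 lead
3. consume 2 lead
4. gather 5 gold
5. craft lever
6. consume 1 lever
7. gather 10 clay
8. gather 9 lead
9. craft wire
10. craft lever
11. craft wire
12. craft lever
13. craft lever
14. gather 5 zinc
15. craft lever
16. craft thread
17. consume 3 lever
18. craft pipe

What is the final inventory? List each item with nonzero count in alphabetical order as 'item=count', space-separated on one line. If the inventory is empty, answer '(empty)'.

Answer: clay=8 gold=4 lead=1 lever=2 pipe=2 thread=3 wire=2 zinc=3

Derivation:
After 1 (gather 6 lead): lead=6
After 2 (consume 3 lead): lead=3
After 3 (consume 2 lead): lead=1
After 4 (gather 5 gold): gold=5 lead=1
After 5 (craft lever): gold=5 lever=2
After 6 (consume 1 lever): gold=5 lever=1
After 7 (gather 10 clay): clay=10 gold=5 lever=1
After 8 (gather 9 lead): clay=10 gold=5 lead=9 lever=1
After 9 (craft wire): clay=9 gold=5 lead=7 lever=1 wire=1
After 10 (craft lever): clay=9 gold=5 lead=6 lever=3 wire=1
After 11 (craft wire): clay=8 gold=5 lead=4 lever=3 wire=2
After 12 (craft lever): clay=8 gold=5 lead=3 lever=5 wire=2
After 13 (craft lever): clay=8 gold=5 lead=2 lever=7 wire=2
After 14 (gather 5 zinc): clay=8 gold=5 lead=2 lever=7 wire=2 zinc=5
After 15 (craft lever): clay=8 gold=5 lead=1 lever=9 wire=2 zinc=5
After 16 (craft thread): clay=8 gold=4 lead=1 lever=9 thread=3 wire=2 zinc=3
After 17 (consume 3 lever): clay=8 gold=4 lead=1 lever=6 thread=3 wire=2 zinc=3
After 18 (craft pipe): clay=8 gold=4 lead=1 lever=2 pipe=2 thread=3 wire=2 zinc=3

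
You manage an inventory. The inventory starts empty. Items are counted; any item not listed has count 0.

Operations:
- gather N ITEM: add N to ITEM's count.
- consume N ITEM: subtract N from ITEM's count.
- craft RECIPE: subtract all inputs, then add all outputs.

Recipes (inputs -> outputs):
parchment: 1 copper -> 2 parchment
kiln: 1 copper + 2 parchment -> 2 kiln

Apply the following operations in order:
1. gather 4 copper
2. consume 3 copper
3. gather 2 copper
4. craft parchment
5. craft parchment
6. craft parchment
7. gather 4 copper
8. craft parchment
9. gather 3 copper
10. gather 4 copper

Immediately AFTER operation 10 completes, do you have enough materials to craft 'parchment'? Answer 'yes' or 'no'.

Answer: yes

Derivation:
After 1 (gather 4 copper): copper=4
After 2 (consume 3 copper): copper=1
After 3 (gather 2 copper): copper=3
After 4 (craft parchment): copper=2 parchment=2
After 5 (craft parchment): copper=1 parchment=4
After 6 (craft parchment): parchment=6
After 7 (gather 4 copper): copper=4 parchment=6
After 8 (craft parchment): copper=3 parchment=8
After 9 (gather 3 copper): copper=6 parchment=8
After 10 (gather 4 copper): copper=10 parchment=8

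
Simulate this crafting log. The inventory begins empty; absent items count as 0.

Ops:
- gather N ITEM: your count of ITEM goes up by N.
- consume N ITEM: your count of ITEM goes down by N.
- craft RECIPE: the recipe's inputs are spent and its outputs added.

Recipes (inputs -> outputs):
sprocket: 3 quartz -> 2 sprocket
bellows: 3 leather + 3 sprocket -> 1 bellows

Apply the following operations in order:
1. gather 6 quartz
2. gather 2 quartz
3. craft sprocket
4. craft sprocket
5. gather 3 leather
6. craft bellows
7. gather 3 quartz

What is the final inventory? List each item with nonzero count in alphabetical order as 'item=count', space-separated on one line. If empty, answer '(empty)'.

After 1 (gather 6 quartz): quartz=6
After 2 (gather 2 quartz): quartz=8
After 3 (craft sprocket): quartz=5 sprocket=2
After 4 (craft sprocket): quartz=2 sprocket=4
After 5 (gather 3 leather): leather=3 quartz=2 sprocket=4
After 6 (craft bellows): bellows=1 quartz=2 sprocket=1
After 7 (gather 3 quartz): bellows=1 quartz=5 sprocket=1

Answer: bellows=1 quartz=5 sprocket=1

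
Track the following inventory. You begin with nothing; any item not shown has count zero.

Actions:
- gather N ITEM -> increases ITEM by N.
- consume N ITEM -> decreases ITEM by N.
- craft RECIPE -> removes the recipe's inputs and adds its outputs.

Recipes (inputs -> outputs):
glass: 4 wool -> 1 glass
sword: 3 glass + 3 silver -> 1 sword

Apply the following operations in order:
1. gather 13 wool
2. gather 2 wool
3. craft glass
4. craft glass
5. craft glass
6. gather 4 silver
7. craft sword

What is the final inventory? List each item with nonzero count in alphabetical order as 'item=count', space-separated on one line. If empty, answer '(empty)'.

After 1 (gather 13 wool): wool=13
After 2 (gather 2 wool): wool=15
After 3 (craft glass): glass=1 wool=11
After 4 (craft glass): glass=2 wool=7
After 5 (craft glass): glass=3 wool=3
After 6 (gather 4 silver): glass=3 silver=4 wool=3
After 7 (craft sword): silver=1 sword=1 wool=3

Answer: silver=1 sword=1 wool=3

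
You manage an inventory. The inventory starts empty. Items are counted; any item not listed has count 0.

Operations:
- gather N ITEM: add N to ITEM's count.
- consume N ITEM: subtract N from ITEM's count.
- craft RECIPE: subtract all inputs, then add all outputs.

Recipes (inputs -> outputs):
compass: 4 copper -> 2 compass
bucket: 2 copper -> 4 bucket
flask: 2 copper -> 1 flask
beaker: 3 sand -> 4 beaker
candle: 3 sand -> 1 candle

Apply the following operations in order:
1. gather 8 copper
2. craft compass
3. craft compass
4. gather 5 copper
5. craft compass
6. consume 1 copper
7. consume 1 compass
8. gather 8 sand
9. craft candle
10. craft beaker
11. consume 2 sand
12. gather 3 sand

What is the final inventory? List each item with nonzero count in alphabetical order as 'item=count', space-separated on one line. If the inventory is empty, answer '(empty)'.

After 1 (gather 8 copper): copper=8
After 2 (craft compass): compass=2 copper=4
After 3 (craft compass): compass=4
After 4 (gather 5 copper): compass=4 copper=5
After 5 (craft compass): compass=6 copper=1
After 6 (consume 1 copper): compass=6
After 7 (consume 1 compass): compass=5
After 8 (gather 8 sand): compass=5 sand=8
After 9 (craft candle): candle=1 compass=5 sand=5
After 10 (craft beaker): beaker=4 candle=1 compass=5 sand=2
After 11 (consume 2 sand): beaker=4 candle=1 compass=5
After 12 (gather 3 sand): beaker=4 candle=1 compass=5 sand=3

Answer: beaker=4 candle=1 compass=5 sand=3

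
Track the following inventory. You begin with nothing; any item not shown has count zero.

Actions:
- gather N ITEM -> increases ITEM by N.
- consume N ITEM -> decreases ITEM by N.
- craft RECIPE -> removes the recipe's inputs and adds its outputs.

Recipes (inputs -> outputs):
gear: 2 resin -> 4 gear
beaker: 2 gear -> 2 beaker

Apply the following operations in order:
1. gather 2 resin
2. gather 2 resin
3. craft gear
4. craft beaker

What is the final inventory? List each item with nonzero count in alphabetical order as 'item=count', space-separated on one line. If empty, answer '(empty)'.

Answer: beaker=2 gear=2 resin=2

Derivation:
After 1 (gather 2 resin): resin=2
After 2 (gather 2 resin): resin=4
After 3 (craft gear): gear=4 resin=2
After 4 (craft beaker): beaker=2 gear=2 resin=2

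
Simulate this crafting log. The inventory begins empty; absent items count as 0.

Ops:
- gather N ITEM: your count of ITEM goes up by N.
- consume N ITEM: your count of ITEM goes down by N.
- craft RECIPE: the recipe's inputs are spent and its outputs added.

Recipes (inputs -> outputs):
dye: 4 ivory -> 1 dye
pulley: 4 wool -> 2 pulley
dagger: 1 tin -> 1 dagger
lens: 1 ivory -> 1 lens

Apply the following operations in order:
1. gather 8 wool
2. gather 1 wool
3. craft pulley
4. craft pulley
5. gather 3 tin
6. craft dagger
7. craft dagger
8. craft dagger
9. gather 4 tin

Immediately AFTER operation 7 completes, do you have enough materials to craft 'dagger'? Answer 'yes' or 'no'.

After 1 (gather 8 wool): wool=8
After 2 (gather 1 wool): wool=9
After 3 (craft pulley): pulley=2 wool=5
After 4 (craft pulley): pulley=4 wool=1
After 5 (gather 3 tin): pulley=4 tin=3 wool=1
After 6 (craft dagger): dagger=1 pulley=4 tin=2 wool=1
After 7 (craft dagger): dagger=2 pulley=4 tin=1 wool=1

Answer: yes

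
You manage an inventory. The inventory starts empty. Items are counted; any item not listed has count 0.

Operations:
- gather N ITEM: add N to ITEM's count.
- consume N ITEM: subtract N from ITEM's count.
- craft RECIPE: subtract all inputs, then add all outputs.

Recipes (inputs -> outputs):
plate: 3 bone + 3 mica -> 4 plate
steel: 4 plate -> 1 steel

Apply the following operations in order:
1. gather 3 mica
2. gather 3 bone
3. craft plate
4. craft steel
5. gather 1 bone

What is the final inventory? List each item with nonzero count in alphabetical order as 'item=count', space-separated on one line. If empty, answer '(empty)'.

Answer: bone=1 steel=1

Derivation:
After 1 (gather 3 mica): mica=3
After 2 (gather 3 bone): bone=3 mica=3
After 3 (craft plate): plate=4
After 4 (craft steel): steel=1
After 5 (gather 1 bone): bone=1 steel=1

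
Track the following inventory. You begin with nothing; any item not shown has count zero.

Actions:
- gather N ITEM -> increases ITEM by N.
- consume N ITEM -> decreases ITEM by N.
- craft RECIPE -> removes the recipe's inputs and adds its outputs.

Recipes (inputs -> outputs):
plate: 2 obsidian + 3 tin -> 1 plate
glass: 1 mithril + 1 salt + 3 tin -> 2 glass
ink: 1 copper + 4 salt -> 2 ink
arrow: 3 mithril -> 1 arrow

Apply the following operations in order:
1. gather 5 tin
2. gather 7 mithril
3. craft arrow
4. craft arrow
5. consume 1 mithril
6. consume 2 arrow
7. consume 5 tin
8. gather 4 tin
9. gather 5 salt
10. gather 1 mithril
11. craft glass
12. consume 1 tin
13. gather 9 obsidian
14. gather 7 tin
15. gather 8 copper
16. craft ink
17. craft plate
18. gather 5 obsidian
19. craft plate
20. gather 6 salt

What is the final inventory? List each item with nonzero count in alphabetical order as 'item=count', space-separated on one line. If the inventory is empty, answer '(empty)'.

Answer: copper=7 glass=2 ink=2 obsidian=10 plate=2 salt=6 tin=1

Derivation:
After 1 (gather 5 tin): tin=5
After 2 (gather 7 mithril): mithril=7 tin=5
After 3 (craft arrow): arrow=1 mithril=4 tin=5
After 4 (craft arrow): arrow=2 mithril=1 tin=5
After 5 (consume 1 mithril): arrow=2 tin=5
After 6 (consume 2 arrow): tin=5
After 7 (consume 5 tin): (empty)
After 8 (gather 4 tin): tin=4
After 9 (gather 5 salt): salt=5 tin=4
After 10 (gather 1 mithril): mithril=1 salt=5 tin=4
After 11 (craft glass): glass=2 salt=4 tin=1
After 12 (consume 1 tin): glass=2 salt=4
After 13 (gather 9 obsidian): glass=2 obsidian=9 salt=4
After 14 (gather 7 tin): glass=2 obsidian=9 salt=4 tin=7
After 15 (gather 8 copper): copper=8 glass=2 obsidian=9 salt=4 tin=7
After 16 (craft ink): copper=7 glass=2 ink=2 obsidian=9 tin=7
After 17 (craft plate): copper=7 glass=2 ink=2 obsidian=7 plate=1 tin=4
After 18 (gather 5 obsidian): copper=7 glass=2 ink=2 obsidian=12 plate=1 tin=4
After 19 (craft plate): copper=7 glass=2 ink=2 obsidian=10 plate=2 tin=1
After 20 (gather 6 salt): copper=7 glass=2 ink=2 obsidian=10 plate=2 salt=6 tin=1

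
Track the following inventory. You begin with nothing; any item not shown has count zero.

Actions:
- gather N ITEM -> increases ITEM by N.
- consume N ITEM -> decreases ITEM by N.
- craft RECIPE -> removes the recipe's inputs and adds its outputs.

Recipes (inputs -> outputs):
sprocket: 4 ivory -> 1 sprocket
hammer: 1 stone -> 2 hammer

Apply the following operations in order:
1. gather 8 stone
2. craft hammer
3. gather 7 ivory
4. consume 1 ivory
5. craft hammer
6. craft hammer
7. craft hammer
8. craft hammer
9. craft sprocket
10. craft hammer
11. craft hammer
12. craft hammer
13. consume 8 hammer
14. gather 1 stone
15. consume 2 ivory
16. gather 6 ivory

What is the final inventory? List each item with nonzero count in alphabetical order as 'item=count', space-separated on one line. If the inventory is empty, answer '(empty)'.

Answer: hammer=8 ivory=6 sprocket=1 stone=1

Derivation:
After 1 (gather 8 stone): stone=8
After 2 (craft hammer): hammer=2 stone=7
After 3 (gather 7 ivory): hammer=2 ivory=7 stone=7
After 4 (consume 1 ivory): hammer=2 ivory=6 stone=7
After 5 (craft hammer): hammer=4 ivory=6 stone=6
After 6 (craft hammer): hammer=6 ivory=6 stone=5
After 7 (craft hammer): hammer=8 ivory=6 stone=4
After 8 (craft hammer): hammer=10 ivory=6 stone=3
After 9 (craft sprocket): hammer=10 ivory=2 sprocket=1 stone=3
After 10 (craft hammer): hammer=12 ivory=2 sprocket=1 stone=2
After 11 (craft hammer): hammer=14 ivory=2 sprocket=1 stone=1
After 12 (craft hammer): hammer=16 ivory=2 sprocket=1
After 13 (consume 8 hammer): hammer=8 ivory=2 sprocket=1
After 14 (gather 1 stone): hammer=8 ivory=2 sprocket=1 stone=1
After 15 (consume 2 ivory): hammer=8 sprocket=1 stone=1
After 16 (gather 6 ivory): hammer=8 ivory=6 sprocket=1 stone=1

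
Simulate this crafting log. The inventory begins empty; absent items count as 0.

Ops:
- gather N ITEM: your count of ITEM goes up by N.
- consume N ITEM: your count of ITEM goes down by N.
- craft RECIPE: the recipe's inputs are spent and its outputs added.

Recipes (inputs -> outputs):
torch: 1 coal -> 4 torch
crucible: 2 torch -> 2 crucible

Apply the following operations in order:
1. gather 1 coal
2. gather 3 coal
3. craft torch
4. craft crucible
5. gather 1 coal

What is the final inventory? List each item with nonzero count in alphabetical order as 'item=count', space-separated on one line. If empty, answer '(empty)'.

Answer: coal=4 crucible=2 torch=2

Derivation:
After 1 (gather 1 coal): coal=1
After 2 (gather 3 coal): coal=4
After 3 (craft torch): coal=3 torch=4
After 4 (craft crucible): coal=3 crucible=2 torch=2
After 5 (gather 1 coal): coal=4 crucible=2 torch=2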